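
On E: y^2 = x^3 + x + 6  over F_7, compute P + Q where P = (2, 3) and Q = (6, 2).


P != Q, so use the chord formula.
s = (y2 - y1) / (x2 - x1) = (6) / (4) mod 7 = 5
x3 = s^2 - x1 - x2 mod 7 = 5^2 - 2 - 6 = 3
y3 = s (x1 - x3) - y1 mod 7 = 5 * (2 - 3) - 3 = 6

P + Q = (3, 6)


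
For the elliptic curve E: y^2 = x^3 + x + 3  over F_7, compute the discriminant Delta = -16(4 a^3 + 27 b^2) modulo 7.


4 a^3 + 27 b^2 = 4*1^3 + 27*3^2 = 4 + 243 = 247
Delta = -16 * (247) = -3952
Delta mod 7 = 3

Delta = 3 (mod 7)


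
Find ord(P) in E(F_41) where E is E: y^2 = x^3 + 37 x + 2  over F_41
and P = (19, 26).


Compute successive multiples of P until we hit O:
  1P = (19, 26)
  2P = (21, 35)
  3P = (11, 10)
  4P = (15, 23)
  5P = (5, 5)
  6P = (9, 30)
  7P = (23, 33)
  8P = (20, 3)
  ... (continuing to 51P)
  51P = O

ord(P) = 51


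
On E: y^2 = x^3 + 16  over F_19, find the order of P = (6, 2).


Compute successive multiples of P until we hit O:
  1P = (6, 2)
  2P = (14, 10)
  3P = (0, 4)
  4P = (11, 6)
  5P = (11, 13)
  6P = (0, 15)
  7P = (14, 9)
  8P = (6, 17)
  ... (continuing to 9P)
  9P = O

ord(P) = 9


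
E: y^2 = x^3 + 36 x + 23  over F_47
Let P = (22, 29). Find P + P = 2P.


Doubling: s = (3 x1^2 + a) / (2 y1)
s = (3*22^2 + 36) / (2*29) mod 47 = 37
x3 = s^2 - 2 x1 mod 47 = 37^2 - 2*22 = 9
y3 = s (x1 - x3) - y1 mod 47 = 37 * (22 - 9) - 29 = 29

2P = (9, 29)


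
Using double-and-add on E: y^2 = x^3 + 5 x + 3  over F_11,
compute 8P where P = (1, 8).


k = 8 = 1000_2 (binary, LSB first: 0001)
Double-and-add from P = (1, 8):
  bit 0 = 0: acc unchanged = O
  bit 1 = 0: acc unchanged = O
  bit 2 = 0: acc unchanged = O
  bit 3 = 1: acc = O + (1, 3) = (1, 3)

8P = (1, 3)


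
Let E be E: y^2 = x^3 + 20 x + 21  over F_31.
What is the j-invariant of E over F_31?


Delta = -16(4 a^3 + 27 b^2) mod 31 = 10
-1728 * (4 a)^3 = -1728 * (4*20)^3 mod 31 = 1
j = 1 * 10^(-1) mod 31 = 28

j = 28 (mod 31)


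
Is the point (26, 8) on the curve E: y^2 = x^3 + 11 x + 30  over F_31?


Check whether y^2 = x^3 + 11 x + 30 (mod 31) for (x, y) = (26, 8).
LHS: y^2 = 8^2 mod 31 = 2
RHS: x^3 + 11 x + 30 = 26^3 + 11*26 + 30 mod 31 = 5
LHS != RHS

No, not on the curve


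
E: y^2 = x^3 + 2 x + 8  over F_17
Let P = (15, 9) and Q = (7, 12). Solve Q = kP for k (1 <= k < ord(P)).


Enumerate multiples of P until we hit Q = (7, 12):
  1P = (15, 9)
  2P = (13, 2)
  3P = (14, 3)
  4P = (7, 5)
  5P = (8, 3)
  6P = (10, 5)
  7P = (11, 1)
  8P = (12, 14)
  9P = (6, 10)
  10P = (0, 12)
  11P = (0, 5)
  12P = (6, 7)
  13P = (12, 3)
  14P = (11, 16)
  15P = (10, 12)
  16P = (8, 14)
  17P = (7, 12)
Match found at i = 17.

k = 17


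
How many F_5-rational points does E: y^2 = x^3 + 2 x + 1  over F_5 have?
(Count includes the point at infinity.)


For each x in F_5, count y with y^2 = x^3 + 2 x + 1 mod 5:
  x = 0: RHS = 1, y in [1, 4]  -> 2 point(s)
  x = 1: RHS = 4, y in [2, 3]  -> 2 point(s)
  x = 3: RHS = 4, y in [2, 3]  -> 2 point(s)
Affine points: 6. Add the point at infinity: total = 7.

#E(F_5) = 7


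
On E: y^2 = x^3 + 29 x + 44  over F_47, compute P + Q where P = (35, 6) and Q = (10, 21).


P != Q, so use the chord formula.
s = (y2 - y1) / (x2 - x1) = (15) / (22) mod 47 = 37
x3 = s^2 - x1 - x2 mod 47 = 37^2 - 35 - 10 = 8
y3 = s (x1 - x3) - y1 mod 47 = 37 * (35 - 8) - 6 = 6

P + Q = (8, 6)


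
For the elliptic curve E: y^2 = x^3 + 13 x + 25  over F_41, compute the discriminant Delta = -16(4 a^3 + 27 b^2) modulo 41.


4 a^3 + 27 b^2 = 4*13^3 + 27*25^2 = 8788 + 16875 = 25663
Delta = -16 * (25663) = -410608
Delta mod 41 = 7

Delta = 7 (mod 41)


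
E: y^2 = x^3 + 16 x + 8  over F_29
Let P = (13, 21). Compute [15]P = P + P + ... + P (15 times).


k = 15 = 1111_2 (binary, LSB first: 1111)
Double-and-add from P = (13, 21):
  bit 0 = 1: acc = O + (13, 21) = (13, 21)
  bit 1 = 1: acc = (13, 21) + (26, 7) = (3, 24)
  bit 2 = 1: acc = (3, 24) + (7, 12) = (28, 22)
  bit 3 = 1: acc = (28, 22) + (21, 21) = (25, 24)

15P = (25, 24)


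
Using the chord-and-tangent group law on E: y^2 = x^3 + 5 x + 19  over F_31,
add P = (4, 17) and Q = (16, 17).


P != Q, so use the chord formula.
s = (y2 - y1) / (x2 - x1) = (0) / (12) mod 31 = 0
x3 = s^2 - x1 - x2 mod 31 = 0^2 - 4 - 16 = 11
y3 = s (x1 - x3) - y1 mod 31 = 0 * (4 - 11) - 17 = 14

P + Q = (11, 14)


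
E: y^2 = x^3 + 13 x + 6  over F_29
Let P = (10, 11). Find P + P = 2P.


Doubling: s = (3 x1^2 + a) / (2 y1)
s = (3*10^2 + 13) / (2*11) mod 29 = 5
x3 = s^2 - 2 x1 mod 29 = 5^2 - 2*10 = 5
y3 = s (x1 - x3) - y1 mod 29 = 5 * (10 - 5) - 11 = 14

2P = (5, 14)


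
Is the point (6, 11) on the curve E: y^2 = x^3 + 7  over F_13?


Check whether y^2 = x^3 + 0 x + 7 (mod 13) for (x, y) = (6, 11).
LHS: y^2 = 11^2 mod 13 = 4
RHS: x^3 + 0 x + 7 = 6^3 + 0*6 + 7 mod 13 = 2
LHS != RHS

No, not on the curve


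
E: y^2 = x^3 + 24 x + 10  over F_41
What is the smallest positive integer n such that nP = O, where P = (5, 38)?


Compute successive multiples of P until we hit O:
  1P = (5, 38)
  2P = (6, 40)
  3P = (34, 27)
  4P = (39, 6)
  5P = (2, 5)
  6P = (32, 34)
  7P = (25, 9)
  8P = (13, 31)
  ... (continuing to 32P)
  32P = O

ord(P) = 32


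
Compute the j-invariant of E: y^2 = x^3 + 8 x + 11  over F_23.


Delta = -16(4 a^3 + 27 b^2) mod 23 = 14
-1728 * (4 a)^3 = -1728 * (4*8)^3 mod 23 = 21
j = 21 * 14^(-1) mod 23 = 13

j = 13 (mod 23)


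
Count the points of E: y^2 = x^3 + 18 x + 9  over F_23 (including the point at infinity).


For each x in F_23, count y with y^2 = x^3 + 18 x + 9 mod 23:
  x = 0: RHS = 9, y in [3, 20]  -> 2 point(s)
  x = 7: RHS = 18, y in [8, 15]  -> 2 point(s)
  x = 9: RHS = 3, y in [7, 16]  -> 2 point(s)
  x = 10: RHS = 16, y in [4, 19]  -> 2 point(s)
  x = 13: RHS = 2, y in [5, 18]  -> 2 point(s)
  x = 16: RHS = 0, y in [0]  -> 1 point(s)
  x = 18: RHS = 1, y in [1, 22]  -> 2 point(s)
  x = 22: RHS = 13, y in [6, 17]  -> 2 point(s)
Affine points: 15. Add the point at infinity: total = 16.

#E(F_23) = 16


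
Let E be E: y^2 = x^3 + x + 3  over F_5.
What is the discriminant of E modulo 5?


4 a^3 + 27 b^2 = 4*1^3 + 27*3^2 = 4 + 243 = 247
Delta = -16 * (247) = -3952
Delta mod 5 = 3

Delta = 3 (mod 5)


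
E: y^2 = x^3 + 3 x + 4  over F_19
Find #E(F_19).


For each x in F_19, count y with y^2 = x^3 + 3 x + 4 mod 19:
  x = 0: RHS = 4, y in [2, 17]  -> 2 point(s)
  x = 4: RHS = 4, y in [2, 17]  -> 2 point(s)
  x = 5: RHS = 11, y in [7, 12]  -> 2 point(s)
  x = 7: RHS = 7, y in [8, 11]  -> 2 point(s)
  x = 9: RHS = 0, y in [0]  -> 1 point(s)
  x = 11: RHS = 0, y in [0]  -> 1 point(s)
  x = 12: RHS = 1, y in [1, 18]  -> 2 point(s)
  x = 13: RHS = 17, y in [6, 13]  -> 2 point(s)
  x = 14: RHS = 16, y in [4, 15]  -> 2 point(s)
  x = 15: RHS = 4, y in [2, 17]  -> 2 point(s)
  x = 16: RHS = 6, y in [5, 14]  -> 2 point(s)
  x = 17: RHS = 9, y in [3, 16]  -> 2 point(s)
  x = 18: RHS = 0, y in [0]  -> 1 point(s)
Affine points: 23. Add the point at infinity: total = 24.

#E(F_19) = 24


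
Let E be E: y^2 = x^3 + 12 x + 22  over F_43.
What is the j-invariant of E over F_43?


Delta = -16(4 a^3 + 27 b^2) mod 43 = 25
-1728 * (4 a)^3 = -1728 * (4*12)^3 mod 43 = 32
j = 32 * 25^(-1) mod 43 = 3

j = 3 (mod 43)


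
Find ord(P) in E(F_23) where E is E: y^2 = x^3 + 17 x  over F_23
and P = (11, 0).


Compute successive multiples of P until we hit O:
  1P = (11, 0)
  2P = O

ord(P) = 2


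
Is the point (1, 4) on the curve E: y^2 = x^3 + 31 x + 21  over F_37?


Check whether y^2 = x^3 + 31 x + 21 (mod 37) for (x, y) = (1, 4).
LHS: y^2 = 4^2 mod 37 = 16
RHS: x^3 + 31 x + 21 = 1^3 + 31*1 + 21 mod 37 = 16
LHS = RHS

Yes, on the curve


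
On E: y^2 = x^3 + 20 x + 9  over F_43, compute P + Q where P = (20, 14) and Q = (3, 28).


P != Q, so use the chord formula.
s = (y2 - y1) / (x2 - x1) = (14) / (26) mod 43 = 27
x3 = s^2 - x1 - x2 mod 43 = 27^2 - 20 - 3 = 18
y3 = s (x1 - x3) - y1 mod 43 = 27 * (20 - 18) - 14 = 40

P + Q = (18, 40)


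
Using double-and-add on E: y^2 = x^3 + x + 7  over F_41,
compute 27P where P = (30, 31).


k = 27 = 11011_2 (binary, LSB first: 11011)
Double-and-add from P = (30, 31):
  bit 0 = 1: acc = O + (30, 31) = (30, 31)
  bit 1 = 1: acc = (30, 31) + (40, 28) = (33, 15)
  bit 2 = 0: acc unchanged = (33, 15)
  bit 3 = 1: acc = (33, 15) + (20, 14) = (21, 8)
  bit 4 = 1: acc = (21, 8) + (38, 31) = (21, 33)

27P = (21, 33)


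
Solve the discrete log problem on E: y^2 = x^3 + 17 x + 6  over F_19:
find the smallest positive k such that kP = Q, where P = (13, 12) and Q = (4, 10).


Enumerate multiples of P until we hit Q = (4, 10):
  1P = (13, 12)
  2P = (10, 6)
  3P = (0, 14)
  4P = (4, 10)
Match found at i = 4.

k = 4


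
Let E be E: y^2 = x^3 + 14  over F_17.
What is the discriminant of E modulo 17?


4 a^3 + 27 b^2 = 4*0^3 + 27*14^2 = 0 + 5292 = 5292
Delta = -16 * (5292) = -84672
Delta mod 17 = 5

Delta = 5 (mod 17)


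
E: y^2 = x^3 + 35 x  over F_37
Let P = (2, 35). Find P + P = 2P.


Doubling: s = (3 x1^2 + a) / (2 y1)
s = (3*2^2 + 35) / (2*35) mod 37 = 16
x3 = s^2 - 2 x1 mod 37 = 16^2 - 2*2 = 30
y3 = s (x1 - x3) - y1 mod 37 = 16 * (2 - 30) - 35 = 35

2P = (30, 35)


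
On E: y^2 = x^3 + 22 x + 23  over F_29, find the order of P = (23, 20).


Compute successive multiples of P until we hit O:
  1P = (23, 20)
  2P = (28, 0)
  3P = (23, 9)
  4P = O

ord(P) = 4


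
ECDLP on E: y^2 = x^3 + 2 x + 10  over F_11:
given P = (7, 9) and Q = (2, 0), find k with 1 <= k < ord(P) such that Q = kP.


Enumerate multiples of P until we hit Q = (2, 0):
  1P = (7, 9)
  2P = (2, 0)
Match found at i = 2.

k = 2


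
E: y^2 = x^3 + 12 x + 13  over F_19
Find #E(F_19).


For each x in F_19, count y with y^2 = x^3 + 12 x + 13 mod 19:
  x = 1: RHS = 7, y in [8, 11]  -> 2 point(s)
  x = 2: RHS = 7, y in [8, 11]  -> 2 point(s)
  x = 3: RHS = 0, y in [0]  -> 1 point(s)
  x = 4: RHS = 11, y in [7, 12]  -> 2 point(s)
  x = 6: RHS = 16, y in [4, 15]  -> 2 point(s)
  x = 12: RHS = 4, y in [2, 17]  -> 2 point(s)
  x = 16: RHS = 7, y in [8, 11]  -> 2 point(s)
  x = 17: RHS = 0, y in [0]  -> 1 point(s)
  x = 18: RHS = 0, y in [0]  -> 1 point(s)
Affine points: 15. Add the point at infinity: total = 16.

#E(F_19) = 16


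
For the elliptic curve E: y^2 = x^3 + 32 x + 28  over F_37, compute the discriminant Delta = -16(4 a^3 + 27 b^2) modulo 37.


4 a^3 + 27 b^2 = 4*32^3 + 27*28^2 = 131072 + 21168 = 152240
Delta = -16 * (152240) = -2435840
Delta mod 37 = 18

Delta = 18 (mod 37)


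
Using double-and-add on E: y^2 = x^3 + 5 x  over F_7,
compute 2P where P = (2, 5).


k = 2 = 10_2 (binary, LSB first: 01)
Double-and-add from P = (2, 5):
  bit 0 = 0: acc unchanged = O
  bit 1 = 1: acc = O + (4, 0) = (4, 0)

2P = (4, 0)


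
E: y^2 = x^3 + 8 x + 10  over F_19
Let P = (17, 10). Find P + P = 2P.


Doubling: s = (3 x1^2 + a) / (2 y1)
s = (3*17^2 + 8) / (2*10) mod 19 = 1
x3 = s^2 - 2 x1 mod 19 = 1^2 - 2*17 = 5
y3 = s (x1 - x3) - y1 mod 19 = 1 * (17 - 5) - 10 = 2

2P = (5, 2)


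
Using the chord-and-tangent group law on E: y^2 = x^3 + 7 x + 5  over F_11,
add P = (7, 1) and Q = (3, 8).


P != Q, so use the chord formula.
s = (y2 - y1) / (x2 - x1) = (7) / (7) mod 11 = 1
x3 = s^2 - x1 - x2 mod 11 = 1^2 - 7 - 3 = 2
y3 = s (x1 - x3) - y1 mod 11 = 1 * (7 - 2) - 1 = 4

P + Q = (2, 4)


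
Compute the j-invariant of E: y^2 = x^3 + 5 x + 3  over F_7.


Delta = -16(4 a^3 + 27 b^2) mod 7 = 5
-1728 * (4 a)^3 = -1728 * (4*5)^3 mod 7 = 6
j = 6 * 5^(-1) mod 7 = 4

j = 4 (mod 7)


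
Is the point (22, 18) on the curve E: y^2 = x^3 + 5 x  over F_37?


Check whether y^2 = x^3 + 5 x + 0 (mod 37) for (x, y) = (22, 18).
LHS: y^2 = 18^2 mod 37 = 28
RHS: x^3 + 5 x + 0 = 22^3 + 5*22 + 0 mod 37 = 28
LHS = RHS

Yes, on the curve


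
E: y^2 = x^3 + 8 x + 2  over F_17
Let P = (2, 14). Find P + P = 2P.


Doubling: s = (3 x1^2 + a) / (2 y1)
s = (3*2^2 + 8) / (2*14) mod 17 = 8
x3 = s^2 - 2 x1 mod 17 = 8^2 - 2*2 = 9
y3 = s (x1 - x3) - y1 mod 17 = 8 * (2 - 9) - 14 = 15

2P = (9, 15)


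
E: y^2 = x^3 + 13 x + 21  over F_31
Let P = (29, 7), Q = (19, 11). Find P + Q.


P != Q, so use the chord formula.
s = (y2 - y1) / (x2 - x1) = (4) / (21) mod 31 = 12
x3 = s^2 - x1 - x2 mod 31 = 12^2 - 29 - 19 = 3
y3 = s (x1 - x3) - y1 mod 31 = 12 * (29 - 3) - 7 = 26

P + Q = (3, 26)


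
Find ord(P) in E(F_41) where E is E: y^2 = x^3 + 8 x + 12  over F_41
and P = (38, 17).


Compute successive multiples of P until we hit O:
  1P = (38, 17)
  2P = (31, 30)
  3P = (29, 19)
  4P = (11, 18)
  5P = (1, 12)
  6P = (1, 29)
  7P = (11, 23)
  8P = (29, 22)
  ... (continuing to 11P)
  11P = O

ord(P) = 11


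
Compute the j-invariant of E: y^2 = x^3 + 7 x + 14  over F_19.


Delta = -16(4 a^3 + 27 b^2) mod 19 = 4
-1728 * (4 a)^3 = -1728 * (4*7)^3 mod 19 = 7
j = 7 * 4^(-1) mod 19 = 16

j = 16 (mod 19)


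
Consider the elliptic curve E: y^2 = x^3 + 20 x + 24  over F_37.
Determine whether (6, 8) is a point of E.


Check whether y^2 = x^3 + 20 x + 24 (mod 37) for (x, y) = (6, 8).
LHS: y^2 = 8^2 mod 37 = 27
RHS: x^3 + 20 x + 24 = 6^3 + 20*6 + 24 mod 37 = 27
LHS = RHS

Yes, on the curve


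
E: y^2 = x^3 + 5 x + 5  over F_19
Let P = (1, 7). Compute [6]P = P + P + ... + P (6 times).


k = 6 = 110_2 (binary, LSB first: 011)
Double-and-add from P = (1, 7):
  bit 0 = 0: acc unchanged = O
  bit 1 = 1: acc = O + (15, 4) = (15, 4)
  bit 2 = 1: acc = (15, 4) + (13, 14) = (16, 1)

6P = (16, 1)


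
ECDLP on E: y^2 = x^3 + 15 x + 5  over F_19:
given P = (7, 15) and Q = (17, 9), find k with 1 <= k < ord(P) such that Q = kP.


Enumerate multiples of P until we hit Q = (17, 9):
  1P = (7, 15)
  2P = (3, 18)
  3P = (6, 8)
  4P = (17, 10)
  5P = (0, 10)
  6P = (16, 3)
  7P = (2, 10)
  8P = (11, 0)
  9P = (2, 9)
  10P = (16, 16)
  11P = (0, 9)
  12P = (17, 9)
Match found at i = 12.

k = 12


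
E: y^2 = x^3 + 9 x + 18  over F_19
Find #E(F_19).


For each x in F_19, count y with y^2 = x^3 + 9 x + 18 mod 19:
  x = 1: RHS = 9, y in [3, 16]  -> 2 point(s)
  x = 2: RHS = 6, y in [5, 14]  -> 2 point(s)
  x = 4: RHS = 4, y in [2, 17]  -> 2 point(s)
  x = 5: RHS = 17, y in [6, 13]  -> 2 point(s)
  x = 7: RHS = 6, y in [5, 14]  -> 2 point(s)
  x = 9: RHS = 11, y in [7, 12]  -> 2 point(s)
  x = 10: RHS = 6, y in [5, 14]  -> 2 point(s)
  x = 11: RHS = 4, y in [2, 17]  -> 2 point(s)
  x = 12: RHS = 11, y in [7, 12]  -> 2 point(s)
  x = 14: RHS = 0, y in [0]  -> 1 point(s)
  x = 17: RHS = 11, y in [7, 12]  -> 2 point(s)
Affine points: 21. Add the point at infinity: total = 22.

#E(F_19) = 22


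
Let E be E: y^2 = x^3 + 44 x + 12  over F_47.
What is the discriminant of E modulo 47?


4 a^3 + 27 b^2 = 4*44^3 + 27*12^2 = 340736 + 3888 = 344624
Delta = -16 * (344624) = -5513984
Delta mod 47 = 9

Delta = 9 (mod 47)


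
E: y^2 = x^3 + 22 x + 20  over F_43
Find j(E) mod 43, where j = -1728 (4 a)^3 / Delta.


Delta = -16(4 a^3 + 27 b^2) mod 43 = 9
-1728 * (4 a)^3 = -1728 * (4*22)^3 mod 43 = 22
j = 22 * 9^(-1) mod 43 = 12

j = 12 (mod 43)


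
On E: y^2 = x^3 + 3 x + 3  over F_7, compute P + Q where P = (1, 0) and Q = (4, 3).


P != Q, so use the chord formula.
s = (y2 - y1) / (x2 - x1) = (3) / (3) mod 7 = 1
x3 = s^2 - x1 - x2 mod 7 = 1^2 - 1 - 4 = 3
y3 = s (x1 - x3) - y1 mod 7 = 1 * (1 - 3) - 0 = 5

P + Q = (3, 5)


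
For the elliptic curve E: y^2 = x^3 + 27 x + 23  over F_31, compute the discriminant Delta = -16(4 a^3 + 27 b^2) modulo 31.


4 a^3 + 27 b^2 = 4*27^3 + 27*23^2 = 78732 + 14283 = 93015
Delta = -16 * (93015) = -1488240
Delta mod 31 = 8

Delta = 8 (mod 31)


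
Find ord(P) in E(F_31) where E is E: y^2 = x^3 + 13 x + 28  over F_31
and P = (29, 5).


Compute successive multiples of P until we hit O:
  1P = (29, 5)
  2P = (18, 7)
  3P = (24, 11)
  4P = (3, 1)
  5P = (17, 4)
  6P = (30, 13)
  7P = (5, 1)
  8P = (22, 22)
  ... (continuing to 40P)
  40P = O

ord(P) = 40


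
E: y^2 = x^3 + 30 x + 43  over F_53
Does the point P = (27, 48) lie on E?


Check whether y^2 = x^3 + 30 x + 43 (mod 53) for (x, y) = (27, 48).
LHS: y^2 = 48^2 mod 53 = 25
RHS: x^3 + 30 x + 43 = 27^3 + 30*27 + 43 mod 53 = 25
LHS = RHS

Yes, on the curve


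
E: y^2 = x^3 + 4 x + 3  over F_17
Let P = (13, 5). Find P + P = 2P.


Doubling: s = (3 x1^2 + a) / (2 y1)
s = (3*13^2 + 4) / (2*5) mod 17 = 12
x3 = s^2 - 2 x1 mod 17 = 12^2 - 2*13 = 16
y3 = s (x1 - x3) - y1 mod 17 = 12 * (13 - 16) - 5 = 10

2P = (16, 10)


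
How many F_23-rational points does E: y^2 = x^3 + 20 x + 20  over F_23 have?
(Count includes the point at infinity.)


For each x in F_23, count y with y^2 = x^3 + 20 x + 20 mod 23:
  x = 1: RHS = 18, y in [8, 15]  -> 2 point(s)
  x = 4: RHS = 3, y in [7, 16]  -> 2 point(s)
  x = 8: RHS = 2, y in [5, 18]  -> 2 point(s)
  x = 9: RHS = 9, y in [3, 20]  -> 2 point(s)
  x = 10: RHS = 1, y in [1, 22]  -> 2 point(s)
  x = 13: RHS = 16, y in [4, 19]  -> 2 point(s)
  x = 14: RHS = 8, y in [10, 13]  -> 2 point(s)
  x = 17: RHS = 6, y in [11, 12]  -> 2 point(s)
  x = 18: RHS = 2, y in [5, 18]  -> 2 point(s)
  x = 20: RHS = 2, y in [5, 18]  -> 2 point(s)
  x = 21: RHS = 18, y in [8, 15]  -> 2 point(s)
Affine points: 22. Add the point at infinity: total = 23.

#E(F_23) = 23


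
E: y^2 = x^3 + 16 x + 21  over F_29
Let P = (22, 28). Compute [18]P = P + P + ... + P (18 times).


k = 18 = 10010_2 (binary, LSB first: 01001)
Double-and-add from P = (22, 28):
  bit 0 = 0: acc unchanged = O
  bit 1 = 1: acc = O + (8, 20) = (8, 20)
  bit 2 = 0: acc unchanged = (8, 20)
  bit 3 = 0: acc unchanged = (8, 20)
  bit 4 = 1: acc = (8, 20) + (11, 22) = (4, 2)

18P = (4, 2)


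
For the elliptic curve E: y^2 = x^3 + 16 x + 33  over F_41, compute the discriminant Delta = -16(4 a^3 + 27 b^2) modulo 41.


4 a^3 + 27 b^2 = 4*16^3 + 27*33^2 = 16384 + 29403 = 45787
Delta = -16 * (45787) = -732592
Delta mod 41 = 37

Delta = 37 (mod 41)


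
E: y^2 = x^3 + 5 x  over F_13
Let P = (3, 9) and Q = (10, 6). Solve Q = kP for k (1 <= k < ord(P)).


Enumerate multiples of P until we hit Q = (10, 6):
  1P = (3, 9)
  2P = (10, 6)
Match found at i = 2.

k = 2


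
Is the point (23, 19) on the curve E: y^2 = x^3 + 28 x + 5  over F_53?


Check whether y^2 = x^3 + 28 x + 5 (mod 53) for (x, y) = (23, 19).
LHS: y^2 = 19^2 mod 53 = 43
RHS: x^3 + 28 x + 5 = 23^3 + 28*23 + 5 mod 53 = 43
LHS = RHS

Yes, on the curve


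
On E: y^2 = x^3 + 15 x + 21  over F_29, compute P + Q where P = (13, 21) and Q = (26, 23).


P != Q, so use the chord formula.
s = (y2 - y1) / (x2 - x1) = (2) / (13) mod 29 = 18
x3 = s^2 - x1 - x2 mod 29 = 18^2 - 13 - 26 = 24
y3 = s (x1 - x3) - y1 mod 29 = 18 * (13 - 24) - 21 = 13

P + Q = (24, 13)


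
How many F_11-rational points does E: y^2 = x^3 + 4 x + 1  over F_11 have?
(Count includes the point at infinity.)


For each x in F_11, count y with y^2 = x^3 + 4 x + 1 mod 11:
  x = 0: RHS = 1, y in [1, 10]  -> 2 point(s)
  x = 4: RHS = 4, y in [2, 9]  -> 2 point(s)
  x = 5: RHS = 3, y in [5, 6]  -> 2 point(s)
  x = 7: RHS = 9, y in [3, 8]  -> 2 point(s)
Affine points: 8. Add the point at infinity: total = 9.

#E(F_11) = 9


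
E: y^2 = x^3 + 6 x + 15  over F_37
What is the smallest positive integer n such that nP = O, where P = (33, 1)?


Compute successive multiples of P until we hit O:
  1P = (33, 1)
  2P = (34, 9)
  3P = (34, 28)
  4P = (33, 36)
  5P = O

ord(P) = 5


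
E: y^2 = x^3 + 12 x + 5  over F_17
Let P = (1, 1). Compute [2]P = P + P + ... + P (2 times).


k = 2 = 10_2 (binary, LSB first: 01)
Double-and-add from P = (1, 1):
  bit 0 = 0: acc unchanged = O
  bit 1 = 1: acc = O + (16, 14) = (16, 14)

2P = (16, 14)


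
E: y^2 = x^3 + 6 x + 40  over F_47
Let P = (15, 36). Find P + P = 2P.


Doubling: s = (3 x1^2 + a) / (2 y1)
s = (3*15^2 + 6) / (2*36) mod 47 = 31
x3 = s^2 - 2 x1 mod 47 = 31^2 - 2*15 = 38
y3 = s (x1 - x3) - y1 mod 47 = 31 * (15 - 38) - 36 = 3

2P = (38, 3)


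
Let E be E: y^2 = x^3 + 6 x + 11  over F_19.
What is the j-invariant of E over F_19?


Delta = -16(4 a^3 + 27 b^2) mod 19 = 5
-1728 * (4 a)^3 = -1728 * (4*6)^3 mod 19 = 11
j = 11 * 5^(-1) mod 19 = 6

j = 6 (mod 19)


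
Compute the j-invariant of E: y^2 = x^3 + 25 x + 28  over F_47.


Delta = -16(4 a^3 + 27 b^2) mod 47 = 13
-1728 * (4 a)^3 = -1728 * (4*25)^3 mod 47 = 26
j = 26 * 13^(-1) mod 47 = 2

j = 2 (mod 47)


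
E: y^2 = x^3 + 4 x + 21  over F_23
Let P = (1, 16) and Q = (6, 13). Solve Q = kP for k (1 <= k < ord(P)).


Enumerate multiples of P until we hit Q = (6, 13):
  1P = (1, 16)
  2P = (4, 20)
  3P = (7, 22)
  4P = (16, 15)
  5P = (15, 11)
  6P = (11, 4)
  7P = (6, 13)
Match found at i = 7.

k = 7


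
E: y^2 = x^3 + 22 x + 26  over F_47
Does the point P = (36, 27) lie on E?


Check whether y^2 = x^3 + 22 x + 26 (mod 47) for (x, y) = (36, 27).
LHS: y^2 = 27^2 mod 47 = 24
RHS: x^3 + 22 x + 26 = 36^3 + 22*36 + 26 mod 47 = 4
LHS != RHS

No, not on the curve


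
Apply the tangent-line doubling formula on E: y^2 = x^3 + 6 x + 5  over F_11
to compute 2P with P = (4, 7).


Doubling: s = (3 x1^2 + a) / (2 y1)
s = (3*4^2 + 6) / (2*7) mod 11 = 7
x3 = s^2 - 2 x1 mod 11 = 7^2 - 2*4 = 8
y3 = s (x1 - x3) - y1 mod 11 = 7 * (4 - 8) - 7 = 9

2P = (8, 9)


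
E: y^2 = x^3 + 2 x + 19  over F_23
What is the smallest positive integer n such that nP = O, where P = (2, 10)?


Compute successive multiples of P until we hit O:
  1P = (2, 10)
  2P = (5, 4)
  3P = (20, 3)
  4P = (14, 10)
  5P = (7, 13)
  6P = (7, 10)
  7P = (14, 13)
  8P = (20, 20)
  ... (continuing to 11P)
  11P = O

ord(P) = 11


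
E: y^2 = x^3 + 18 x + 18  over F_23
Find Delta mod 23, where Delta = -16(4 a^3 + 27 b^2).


4 a^3 + 27 b^2 = 4*18^3 + 27*18^2 = 23328 + 8748 = 32076
Delta = -16 * (32076) = -513216
Delta mod 23 = 6

Delta = 6 (mod 23)


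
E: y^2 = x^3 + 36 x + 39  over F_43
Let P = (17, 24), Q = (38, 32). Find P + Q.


P != Q, so use the chord formula.
s = (y2 - y1) / (x2 - x1) = (8) / (21) mod 43 = 27
x3 = s^2 - x1 - x2 mod 43 = 27^2 - 17 - 38 = 29
y3 = s (x1 - x3) - y1 mod 43 = 27 * (17 - 29) - 24 = 39

P + Q = (29, 39)


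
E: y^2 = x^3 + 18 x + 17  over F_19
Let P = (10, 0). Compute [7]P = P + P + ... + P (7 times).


k = 7 = 111_2 (binary, LSB first: 111)
Double-and-add from P = (10, 0):
  bit 0 = 1: acc = O + (10, 0) = (10, 0)
  bit 1 = 1: acc = (10, 0) + O = (10, 0)
  bit 2 = 1: acc = (10, 0) + O = (10, 0)

7P = (10, 0)


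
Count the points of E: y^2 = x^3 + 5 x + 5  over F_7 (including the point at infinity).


For each x in F_7, count y with y^2 = x^3 + 5 x + 5 mod 7:
  x = 1: RHS = 4, y in [2, 5]  -> 2 point(s)
  x = 2: RHS = 2, y in [3, 4]  -> 2 point(s)
  x = 5: RHS = 1, y in [1, 6]  -> 2 point(s)
Affine points: 6. Add the point at infinity: total = 7.

#E(F_7) = 7


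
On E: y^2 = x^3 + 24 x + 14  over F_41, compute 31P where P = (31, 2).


k = 31 = 11111_2 (binary, LSB first: 11111)
Double-and-add from P = (31, 2):
  bit 0 = 1: acc = O + (31, 2) = (31, 2)
  bit 1 = 1: acc = (31, 2) + (21, 29) = (9, 37)
  bit 2 = 1: acc = (9, 37) + (17, 13) = (24, 8)
  bit 3 = 1: acc = (24, 8) + (11, 16) = (27, 38)
  bit 4 = 1: acc = (27, 38) + (23, 8) = (37, 10)

31P = (37, 10)


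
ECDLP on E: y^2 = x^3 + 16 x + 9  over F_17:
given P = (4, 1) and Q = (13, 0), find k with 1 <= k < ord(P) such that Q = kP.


Enumerate multiples of P until we hit Q = (13, 0):
  1P = (4, 1)
  2P = (13, 0)
Match found at i = 2.

k = 2


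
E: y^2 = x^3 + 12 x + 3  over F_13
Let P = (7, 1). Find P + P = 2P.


Doubling: s = (3 x1^2 + a) / (2 y1)
s = (3*7^2 + 12) / (2*1) mod 13 = 8
x3 = s^2 - 2 x1 mod 13 = 8^2 - 2*7 = 11
y3 = s (x1 - x3) - y1 mod 13 = 8 * (7 - 11) - 1 = 6

2P = (11, 6)


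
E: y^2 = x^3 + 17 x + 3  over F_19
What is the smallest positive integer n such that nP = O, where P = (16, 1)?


Compute successive multiples of P until we hit O:
  1P = (16, 1)
  2P = (15, 2)
  3P = (8, 10)
  4P = (12, 4)
  5P = (7, 16)
  6P = (3, 9)
  7P = (6, 6)
  8P = (2, 11)
  ... (continuing to 25P)
  25P = O

ord(P) = 25


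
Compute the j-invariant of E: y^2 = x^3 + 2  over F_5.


Delta = -16(4 a^3 + 27 b^2) mod 5 = 2
-1728 * (4 a)^3 = -1728 * (4*0)^3 mod 5 = 0
j = 0 * 2^(-1) mod 5 = 0

j = 0 (mod 5)


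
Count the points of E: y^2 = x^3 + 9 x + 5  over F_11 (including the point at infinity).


For each x in F_11, count y with y^2 = x^3 + 9 x + 5 mod 11:
  x = 0: RHS = 5, y in [4, 7]  -> 2 point(s)
  x = 1: RHS = 4, y in [2, 9]  -> 2 point(s)
  x = 2: RHS = 9, y in [3, 8]  -> 2 point(s)
  x = 3: RHS = 4, y in [2, 9]  -> 2 point(s)
  x = 6: RHS = 0, y in [0]  -> 1 point(s)
  x = 7: RHS = 4, y in [2, 9]  -> 2 point(s)
  x = 9: RHS = 1, y in [1, 10]  -> 2 point(s)
Affine points: 13. Add the point at infinity: total = 14.

#E(F_11) = 14


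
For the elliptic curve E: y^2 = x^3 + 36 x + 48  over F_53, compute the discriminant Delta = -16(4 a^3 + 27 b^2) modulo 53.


4 a^3 + 27 b^2 = 4*36^3 + 27*48^2 = 186624 + 62208 = 248832
Delta = -16 * (248832) = -3981312
Delta mod 53 = 48

Delta = 48 (mod 53)


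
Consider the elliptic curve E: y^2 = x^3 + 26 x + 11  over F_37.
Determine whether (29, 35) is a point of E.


Check whether y^2 = x^3 + 26 x + 11 (mod 37) for (x, y) = (29, 35).
LHS: y^2 = 35^2 mod 37 = 4
RHS: x^3 + 26 x + 11 = 29^3 + 26*29 + 11 mod 37 = 31
LHS != RHS

No, not on the curve


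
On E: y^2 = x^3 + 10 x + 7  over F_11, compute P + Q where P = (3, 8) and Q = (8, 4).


P != Q, so use the chord formula.
s = (y2 - y1) / (x2 - x1) = (7) / (5) mod 11 = 8
x3 = s^2 - x1 - x2 mod 11 = 8^2 - 3 - 8 = 9
y3 = s (x1 - x3) - y1 mod 11 = 8 * (3 - 9) - 8 = 10

P + Q = (9, 10)


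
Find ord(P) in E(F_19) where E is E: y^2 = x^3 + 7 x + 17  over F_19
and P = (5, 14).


Compute successive multiples of P until we hit O:
  1P = (5, 14)
  2P = (1, 14)
  3P = (13, 5)
  4P = (18, 3)
  5P = (2, 1)
  6P = (16, 8)
  7P = (14, 3)
  8P = (9, 12)
  ... (continuing to 28P)
  28P = O

ord(P) = 28


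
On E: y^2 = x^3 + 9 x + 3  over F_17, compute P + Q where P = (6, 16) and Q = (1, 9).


P != Q, so use the chord formula.
s = (y2 - y1) / (x2 - x1) = (10) / (12) mod 17 = 15
x3 = s^2 - x1 - x2 mod 17 = 15^2 - 6 - 1 = 14
y3 = s (x1 - x3) - y1 mod 17 = 15 * (6 - 14) - 16 = 0

P + Q = (14, 0)


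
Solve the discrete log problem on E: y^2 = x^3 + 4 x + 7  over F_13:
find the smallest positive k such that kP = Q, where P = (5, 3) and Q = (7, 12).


Enumerate multiples of P until we hit Q = (7, 12):
  1P = (5, 3)
  2P = (7, 1)
  3P = (2, 7)
  4P = (2, 6)
  5P = (7, 12)
Match found at i = 5.

k = 5


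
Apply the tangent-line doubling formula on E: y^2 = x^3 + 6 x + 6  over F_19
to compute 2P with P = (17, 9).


Doubling: s = (3 x1^2 + a) / (2 y1)
s = (3*17^2 + 6) / (2*9) mod 19 = 1
x3 = s^2 - 2 x1 mod 19 = 1^2 - 2*17 = 5
y3 = s (x1 - x3) - y1 mod 19 = 1 * (17 - 5) - 9 = 3

2P = (5, 3)


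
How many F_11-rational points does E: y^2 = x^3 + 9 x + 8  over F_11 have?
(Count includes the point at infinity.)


For each x in F_11, count y with y^2 = x^3 + 9 x + 8 mod 11:
  x = 2: RHS = 1, y in [1, 10]  -> 2 point(s)
  x = 4: RHS = 9, y in [3, 8]  -> 2 point(s)
  x = 6: RHS = 3, y in [5, 6]  -> 2 point(s)
  x = 8: RHS = 9, y in [3, 8]  -> 2 point(s)
  x = 9: RHS = 4, y in [2, 9]  -> 2 point(s)
  x = 10: RHS = 9, y in [3, 8]  -> 2 point(s)
Affine points: 12. Add the point at infinity: total = 13.

#E(F_11) = 13


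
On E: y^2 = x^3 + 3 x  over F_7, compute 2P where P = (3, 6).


k = 2 = 10_2 (binary, LSB first: 01)
Double-and-add from P = (3, 6):
  bit 0 = 0: acc unchanged = O
  bit 1 = 1: acc = O + (2, 0) = (2, 0)

2P = (2, 0)


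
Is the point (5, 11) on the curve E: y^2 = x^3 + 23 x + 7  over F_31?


Check whether y^2 = x^3 + 23 x + 7 (mod 31) for (x, y) = (5, 11).
LHS: y^2 = 11^2 mod 31 = 28
RHS: x^3 + 23 x + 7 = 5^3 + 23*5 + 7 mod 31 = 30
LHS != RHS

No, not on the curve


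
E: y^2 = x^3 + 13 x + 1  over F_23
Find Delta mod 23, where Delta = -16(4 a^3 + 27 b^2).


4 a^3 + 27 b^2 = 4*13^3 + 27*1^2 = 8788 + 27 = 8815
Delta = -16 * (8815) = -141040
Delta mod 23 = 19

Delta = 19 (mod 23)


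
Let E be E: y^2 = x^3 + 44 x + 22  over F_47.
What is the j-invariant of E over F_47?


Delta = -16(4 a^3 + 27 b^2) mod 47 = 4
-1728 * (4 a)^3 = -1728 * (4*44)^3 mod 47 = 27
j = 27 * 4^(-1) mod 47 = 42

j = 42 (mod 47)


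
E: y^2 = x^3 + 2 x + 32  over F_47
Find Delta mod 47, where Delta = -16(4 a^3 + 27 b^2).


4 a^3 + 27 b^2 = 4*2^3 + 27*32^2 = 32 + 27648 = 27680
Delta = -16 * (27680) = -442880
Delta mod 47 = 1

Delta = 1 (mod 47)


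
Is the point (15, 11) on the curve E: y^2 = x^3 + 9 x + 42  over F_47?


Check whether y^2 = x^3 + 9 x + 42 (mod 47) for (x, y) = (15, 11).
LHS: y^2 = 11^2 mod 47 = 27
RHS: x^3 + 9 x + 42 = 15^3 + 9*15 + 42 mod 47 = 27
LHS = RHS

Yes, on the curve


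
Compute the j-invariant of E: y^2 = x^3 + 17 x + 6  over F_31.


Delta = -16(4 a^3 + 27 b^2) mod 31 = 11
-1728 * (4 a)^3 = -1728 * (4*17)^3 mod 31 = 23
j = 23 * 11^(-1) mod 31 = 19

j = 19 (mod 31)


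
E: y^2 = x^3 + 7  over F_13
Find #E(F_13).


For each x in F_13, count y with y^2 = x^3 + 0 x + 7 mod 13:
  x = 7: RHS = 12, y in [5, 8]  -> 2 point(s)
  x = 8: RHS = 12, y in [5, 8]  -> 2 point(s)
  x = 11: RHS = 12, y in [5, 8]  -> 2 point(s)
Affine points: 6. Add the point at infinity: total = 7.

#E(F_13) = 7


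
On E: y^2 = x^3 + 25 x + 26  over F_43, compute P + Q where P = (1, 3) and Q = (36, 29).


P != Q, so use the chord formula.
s = (y2 - y1) / (x2 - x1) = (26) / (35) mod 43 = 29
x3 = s^2 - x1 - x2 mod 43 = 29^2 - 1 - 36 = 30
y3 = s (x1 - x3) - y1 mod 43 = 29 * (1 - 30) - 3 = 16

P + Q = (30, 16)


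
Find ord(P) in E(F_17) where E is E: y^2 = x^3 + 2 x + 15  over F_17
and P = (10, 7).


Compute successive multiples of P until we hit O:
  1P = (10, 7)
  2P = (12, 13)
  3P = (4, 11)
  4P = (11, 5)
  5P = (0, 7)
  6P = (7, 10)
  7P = (1, 1)
  8P = (14, 13)
  ... (continuing to 19P)
  19P = O

ord(P) = 19


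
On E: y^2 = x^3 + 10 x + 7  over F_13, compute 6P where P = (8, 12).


k = 6 = 110_2 (binary, LSB first: 011)
Double-and-add from P = (8, 12):
  bit 0 = 0: acc unchanged = O
  bit 1 = 1: acc = O + (6, 7) = (6, 7)
  bit 2 = 1: acc = (6, 7) + (2, 10) = (8, 1)

6P = (8, 1)


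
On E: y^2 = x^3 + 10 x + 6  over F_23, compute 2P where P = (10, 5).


Doubling: s = (3 x1^2 + a) / (2 y1)
s = (3*10^2 + 10) / (2*5) mod 23 = 8
x3 = s^2 - 2 x1 mod 23 = 8^2 - 2*10 = 21
y3 = s (x1 - x3) - y1 mod 23 = 8 * (10 - 21) - 5 = 22

2P = (21, 22)


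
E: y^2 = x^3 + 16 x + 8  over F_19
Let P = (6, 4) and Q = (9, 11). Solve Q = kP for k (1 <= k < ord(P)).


Enumerate multiples of P until we hit Q = (9, 11):
  1P = (6, 4)
  2P = (5, 2)
  3P = (12, 3)
  4P = (10, 3)
  5P = (9, 11)
Match found at i = 5.

k = 5


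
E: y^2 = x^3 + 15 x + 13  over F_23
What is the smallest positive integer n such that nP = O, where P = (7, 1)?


Compute successive multiples of P until we hit O:
  1P = (7, 1)
  2P = (15, 18)
  3P = (3, 19)
  4P = (16, 5)
  5P = (9, 16)
  6P = (0, 17)
  7P = (17, 12)
  8P = (17, 11)
  ... (continuing to 15P)
  15P = O

ord(P) = 15


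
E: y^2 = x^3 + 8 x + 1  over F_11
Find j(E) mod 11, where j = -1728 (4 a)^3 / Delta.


Delta = -16(4 a^3 + 27 b^2) mod 11 = 9
-1728 * (4 a)^3 = -1728 * (4*8)^3 mod 11 = 1
j = 1 * 9^(-1) mod 11 = 5

j = 5 (mod 11)


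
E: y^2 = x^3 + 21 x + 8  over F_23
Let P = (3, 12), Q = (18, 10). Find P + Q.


P != Q, so use the chord formula.
s = (y2 - y1) / (x2 - x1) = (21) / (15) mod 23 = 6
x3 = s^2 - x1 - x2 mod 23 = 6^2 - 3 - 18 = 15
y3 = s (x1 - x3) - y1 mod 23 = 6 * (3 - 15) - 12 = 8

P + Q = (15, 8)


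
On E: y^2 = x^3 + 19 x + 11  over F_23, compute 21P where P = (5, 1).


k = 21 = 10101_2 (binary, LSB first: 10101)
Double-and-add from P = (5, 1):
  bit 0 = 1: acc = O + (5, 1) = (5, 1)
  bit 1 = 0: acc unchanged = (5, 1)
  bit 2 = 1: acc = (5, 1) + (4, 17) = (17, 7)
  bit 3 = 0: acc unchanged = (17, 7)
  bit 4 = 1: acc = (17, 7) + (19, 3) = (14, 10)

21P = (14, 10)


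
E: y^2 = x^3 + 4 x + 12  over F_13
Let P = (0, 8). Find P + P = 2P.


Doubling: s = (3 x1^2 + a) / (2 y1)
s = (3*0^2 + 4) / (2*8) mod 13 = 10
x3 = s^2 - 2 x1 mod 13 = 10^2 - 2*0 = 9
y3 = s (x1 - x3) - y1 mod 13 = 10 * (0 - 9) - 8 = 6

2P = (9, 6)


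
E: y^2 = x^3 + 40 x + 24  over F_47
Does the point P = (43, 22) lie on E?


Check whether y^2 = x^3 + 40 x + 24 (mod 47) for (x, y) = (43, 22).
LHS: y^2 = 22^2 mod 47 = 14
RHS: x^3 + 40 x + 24 = 43^3 + 40*43 + 24 mod 47 = 35
LHS != RHS

No, not on the curve


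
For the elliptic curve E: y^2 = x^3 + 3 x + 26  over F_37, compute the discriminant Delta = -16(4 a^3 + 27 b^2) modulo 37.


4 a^3 + 27 b^2 = 4*3^3 + 27*26^2 = 108 + 18252 = 18360
Delta = -16 * (18360) = -293760
Delta mod 37 = 20

Delta = 20 (mod 37)


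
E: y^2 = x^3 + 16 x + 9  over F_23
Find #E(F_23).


For each x in F_23, count y with y^2 = x^3 + 16 x + 9 mod 23:
  x = 0: RHS = 9, y in [3, 20]  -> 2 point(s)
  x = 1: RHS = 3, y in [7, 16]  -> 2 point(s)
  x = 2: RHS = 3, y in [7, 16]  -> 2 point(s)
  x = 7: RHS = 4, y in [2, 21]  -> 2 point(s)
  x = 9: RHS = 8, y in [10, 13]  -> 2 point(s)
  x = 15: RHS = 13, y in [6, 17]  -> 2 point(s)
  x = 20: RHS = 3, y in [7, 16]  -> 2 point(s)
Affine points: 14. Add the point at infinity: total = 15.

#E(F_23) = 15


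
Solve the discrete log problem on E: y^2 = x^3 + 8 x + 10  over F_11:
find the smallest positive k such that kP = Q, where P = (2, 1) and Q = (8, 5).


Enumerate multiples of P until we hit Q = (8, 5):
  1P = (2, 1)
  2P = (8, 5)
Match found at i = 2.

k = 2


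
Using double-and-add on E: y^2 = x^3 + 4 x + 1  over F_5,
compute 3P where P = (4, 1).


k = 3 = 11_2 (binary, LSB first: 11)
Double-and-add from P = (4, 1):
  bit 0 = 1: acc = O + (4, 1) = (4, 1)
  bit 1 = 1: acc = (4, 1) + (3, 0) = (4, 4)

3P = (4, 4)


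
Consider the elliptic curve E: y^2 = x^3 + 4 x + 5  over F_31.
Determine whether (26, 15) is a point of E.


Check whether y^2 = x^3 + 4 x + 5 (mod 31) for (x, y) = (26, 15).
LHS: y^2 = 15^2 mod 31 = 8
RHS: x^3 + 4 x + 5 = 26^3 + 4*26 + 5 mod 31 = 15
LHS != RHS

No, not on the curve


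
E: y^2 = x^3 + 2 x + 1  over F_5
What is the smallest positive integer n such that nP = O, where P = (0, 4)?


Compute successive multiples of P until we hit O:
  1P = (0, 4)
  2P = (1, 2)
  3P = (3, 2)
  4P = (3, 3)
  5P = (1, 3)
  6P = (0, 1)
  7P = O

ord(P) = 7


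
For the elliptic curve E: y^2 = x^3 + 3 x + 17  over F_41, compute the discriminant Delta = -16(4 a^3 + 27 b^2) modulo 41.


4 a^3 + 27 b^2 = 4*3^3 + 27*17^2 = 108 + 7803 = 7911
Delta = -16 * (7911) = -126576
Delta mod 41 = 32

Delta = 32 (mod 41)


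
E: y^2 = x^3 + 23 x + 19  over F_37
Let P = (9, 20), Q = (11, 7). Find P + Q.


P != Q, so use the chord formula.
s = (y2 - y1) / (x2 - x1) = (24) / (2) mod 37 = 12
x3 = s^2 - x1 - x2 mod 37 = 12^2 - 9 - 11 = 13
y3 = s (x1 - x3) - y1 mod 37 = 12 * (9 - 13) - 20 = 6

P + Q = (13, 6)


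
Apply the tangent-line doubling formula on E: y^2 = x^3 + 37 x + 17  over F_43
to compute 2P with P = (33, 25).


Doubling: s = (3 x1^2 + a) / (2 y1)
s = (3*33^2 + 37) / (2*25) mod 43 = 42
x3 = s^2 - 2 x1 mod 43 = 42^2 - 2*33 = 21
y3 = s (x1 - x3) - y1 mod 43 = 42 * (33 - 21) - 25 = 6

2P = (21, 6)


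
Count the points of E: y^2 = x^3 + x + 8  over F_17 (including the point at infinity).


For each x in F_17, count y with y^2 = x^3 + 1 x + 8 mod 17:
  x = 0: RHS = 8, y in [5, 12]  -> 2 point(s)
  x = 2: RHS = 1, y in [1, 16]  -> 2 point(s)
  x = 3: RHS = 4, y in [2, 15]  -> 2 point(s)
  x = 4: RHS = 8, y in [5, 12]  -> 2 point(s)
  x = 5: RHS = 2, y in [6, 11]  -> 2 point(s)
  x = 6: RHS = 9, y in [3, 14]  -> 2 point(s)
  x = 7: RHS = 1, y in [1, 16]  -> 2 point(s)
  x = 8: RHS = 1, y in [1, 16]  -> 2 point(s)
  x = 9: RHS = 15, y in [7, 10]  -> 2 point(s)
  x = 10: RHS = 15, y in [7, 10]  -> 2 point(s)
  x = 13: RHS = 8, y in [5, 12]  -> 2 point(s)
  x = 15: RHS = 15, y in [7, 10]  -> 2 point(s)
Affine points: 24. Add the point at infinity: total = 25.

#E(F_17) = 25


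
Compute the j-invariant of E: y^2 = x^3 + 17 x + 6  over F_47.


Delta = -16(4 a^3 + 27 b^2) mod 47 = 3
-1728 * (4 a)^3 = -1728 * (4*17)^3 mod 47 = 22
j = 22 * 3^(-1) mod 47 = 23

j = 23 (mod 47)


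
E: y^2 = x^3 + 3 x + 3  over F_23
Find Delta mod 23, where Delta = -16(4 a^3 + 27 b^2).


4 a^3 + 27 b^2 = 4*3^3 + 27*3^2 = 108 + 243 = 351
Delta = -16 * (351) = -5616
Delta mod 23 = 19

Delta = 19 (mod 23)


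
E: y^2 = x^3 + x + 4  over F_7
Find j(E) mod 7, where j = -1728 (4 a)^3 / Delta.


Delta = -16(4 a^3 + 27 b^2) mod 7 = 3
-1728 * (4 a)^3 = -1728 * (4*1)^3 mod 7 = 1
j = 1 * 3^(-1) mod 7 = 5

j = 5 (mod 7)


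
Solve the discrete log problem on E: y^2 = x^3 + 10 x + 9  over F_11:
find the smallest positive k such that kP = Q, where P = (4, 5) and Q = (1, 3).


Enumerate multiples of P until we hit Q = (1, 3):
  1P = (4, 5)
  2P = (1, 8)
  3P = (7, 9)
  4P = (3, 0)
  5P = (7, 2)
  6P = (1, 3)
Match found at i = 6.

k = 6


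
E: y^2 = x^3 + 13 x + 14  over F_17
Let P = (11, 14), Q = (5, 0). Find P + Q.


P != Q, so use the chord formula.
s = (y2 - y1) / (x2 - x1) = (3) / (11) mod 17 = 8
x3 = s^2 - x1 - x2 mod 17 = 8^2 - 11 - 5 = 14
y3 = s (x1 - x3) - y1 mod 17 = 8 * (11 - 14) - 14 = 13

P + Q = (14, 13)


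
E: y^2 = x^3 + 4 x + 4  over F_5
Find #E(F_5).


For each x in F_5, count y with y^2 = x^3 + 4 x + 4 mod 5:
  x = 0: RHS = 4, y in [2, 3]  -> 2 point(s)
  x = 1: RHS = 4, y in [2, 3]  -> 2 point(s)
  x = 2: RHS = 0, y in [0]  -> 1 point(s)
  x = 4: RHS = 4, y in [2, 3]  -> 2 point(s)
Affine points: 7. Add the point at infinity: total = 8.

#E(F_5) = 8


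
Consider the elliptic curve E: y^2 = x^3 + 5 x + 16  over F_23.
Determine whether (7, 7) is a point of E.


Check whether y^2 = x^3 + 5 x + 16 (mod 23) for (x, y) = (7, 7).
LHS: y^2 = 7^2 mod 23 = 3
RHS: x^3 + 5 x + 16 = 7^3 + 5*7 + 16 mod 23 = 3
LHS = RHS

Yes, on the curve


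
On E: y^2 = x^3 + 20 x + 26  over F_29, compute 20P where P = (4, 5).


k = 20 = 10100_2 (binary, LSB first: 00101)
Double-and-add from P = (4, 5):
  bit 0 = 0: acc unchanged = O
  bit 1 = 0: acc unchanged = O
  bit 2 = 1: acc = O + (23, 26) = (23, 26)
  bit 3 = 0: acc unchanged = (23, 26)
  bit 4 = 1: acc = (23, 26) + (20, 4) = (14, 11)

20P = (14, 11)


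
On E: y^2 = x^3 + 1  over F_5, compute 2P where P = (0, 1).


Doubling: s = (3 x1^2 + a) / (2 y1)
s = (3*0^2 + 0) / (2*1) mod 5 = 0
x3 = s^2 - 2 x1 mod 5 = 0^2 - 2*0 = 0
y3 = s (x1 - x3) - y1 mod 5 = 0 * (0 - 0) - 1 = 4

2P = (0, 4)


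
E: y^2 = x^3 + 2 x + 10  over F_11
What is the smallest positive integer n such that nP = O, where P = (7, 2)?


Compute successive multiples of P until we hit O:
  1P = (7, 2)
  2P = (2, 0)
  3P = (7, 9)
  4P = O

ord(P) = 4


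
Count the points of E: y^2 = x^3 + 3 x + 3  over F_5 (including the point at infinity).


For each x in F_5, count y with y^2 = x^3 + 3 x + 3 mod 5:
  x = 3: RHS = 4, y in [2, 3]  -> 2 point(s)
  x = 4: RHS = 4, y in [2, 3]  -> 2 point(s)
Affine points: 4. Add the point at infinity: total = 5.

#E(F_5) = 5


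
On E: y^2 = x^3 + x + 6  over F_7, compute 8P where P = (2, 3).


k = 8 = 1000_2 (binary, LSB first: 0001)
Double-and-add from P = (2, 3):
  bit 0 = 0: acc unchanged = O
  bit 1 = 0: acc unchanged = O
  bit 2 = 0: acc unchanged = O
  bit 3 = 1: acc = O + (3, 6) = (3, 6)

8P = (3, 6)


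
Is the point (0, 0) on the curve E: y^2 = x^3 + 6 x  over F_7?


Check whether y^2 = x^3 + 6 x + 0 (mod 7) for (x, y) = (0, 0).
LHS: y^2 = 0^2 mod 7 = 0
RHS: x^3 + 6 x + 0 = 0^3 + 6*0 + 0 mod 7 = 0
LHS = RHS

Yes, on the curve


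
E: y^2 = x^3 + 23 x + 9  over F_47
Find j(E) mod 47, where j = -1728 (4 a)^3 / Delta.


Delta = -16(4 a^3 + 27 b^2) mod 47 = 31
-1728 * (4 a)^3 = -1728 * (4*23)^3 mod 47 = 6
j = 6 * 31^(-1) mod 47 = 29

j = 29 (mod 47)


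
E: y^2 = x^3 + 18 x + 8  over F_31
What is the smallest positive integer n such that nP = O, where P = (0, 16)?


Compute successive multiples of P until we hit O:
  1P = (0, 16)
  2P = (14, 11)
  3P = (4, 12)
  4P = (28, 12)
  5P = (22, 27)
  6P = (17, 22)
  7P = (30, 19)
  8P = (10, 14)
  ... (continuing to 26P)
  26P = O

ord(P) = 26
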